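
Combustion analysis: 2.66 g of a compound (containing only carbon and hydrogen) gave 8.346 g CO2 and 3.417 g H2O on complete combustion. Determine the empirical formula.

CH2

mol C = 8.346 / 44.01 = 0.1896; mass C = 0.1896 × 12.01 = 2.278 g
mol H = 2 × (3.417 / 18.02) = 0.3792; mass H = 0.3792 × 1.008 = 0.3823 g
Divide by the smallest (0.1896 mol C): C 1.000, H 2.000
→ CH2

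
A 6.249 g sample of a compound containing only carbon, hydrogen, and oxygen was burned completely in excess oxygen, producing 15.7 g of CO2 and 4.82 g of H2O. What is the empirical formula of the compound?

C4H6O

mol C = 15.7 / 44.01 = 0.3567; mass C = 0.3567 × 12.01 = 4.284 g
mol H = 2 × (4.82 / 18.02) = 0.5350; mass H = 0.5350 × 1.008 = 0.5392 g
mass O = 6.249 − (4.824) = 1.425 g → mol O = 0.08908
Smallest is O at 0.08908 mol; normalising gives C 4.004, H 6.005, O 1.000
→ C4H6O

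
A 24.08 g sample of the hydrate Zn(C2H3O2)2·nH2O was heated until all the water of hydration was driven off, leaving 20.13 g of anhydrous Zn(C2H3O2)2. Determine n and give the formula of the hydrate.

Zn(C2H3O2)2·2H2O

Mass of water lost = 24.08 − 20.13 = 3.95 g → 3.95 / 18.02 = 0.2192 mol H2O
Molar mass of Zn(C2H3O2)2 = 183.47 g/mol → mol Zn(C2H3O2)2 = 20.13 / 183.47 = 0.1097
n = 0.2192 / 0.1097 = 2.00 ≈ 2 → Zn(C2H3O2)2·2H2O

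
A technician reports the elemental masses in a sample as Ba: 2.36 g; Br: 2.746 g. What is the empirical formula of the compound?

BaBr2

Moles — Ba: 2.36 / 137.33 = 0.01718 mol; Br: 2.746 / 79.90 = 0.03437 mol
Ratios (÷ 0.01718): Ba 1.000, Br 2.000
Ratio ≈ 1:2, so the empirical formula is BaBr2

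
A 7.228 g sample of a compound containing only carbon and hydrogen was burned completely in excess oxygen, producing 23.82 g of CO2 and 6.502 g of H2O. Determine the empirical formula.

C3H4

mol C = 23.82 / 44.01 = 0.5412; mass C = 0.5412 × 12.01 = 6.500 g
mol H = 2 × (6.502 / 18.02) = 0.7216; mass H = 0.7216 × 1.008 = 0.7274 g
Ratios (÷ 0.5412): C 1.000, H 1.333
×3: C 3.00, H 4.00 → C3H4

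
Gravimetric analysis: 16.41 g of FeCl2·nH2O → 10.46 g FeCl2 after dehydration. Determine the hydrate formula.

FeCl2·4H2O

Mass of water lost = 16.41 − 10.46 = 5.95 g → 5.95 / 18.02 = 0.3302 mol H2O
Molar mass of FeCl2 = 126.75 g/mol → mol FeCl2 = 10.46 / 126.75 = 0.08252
n = 0.3302 / 0.08252 = 4.00 ≈ 4 → FeCl2·4H2O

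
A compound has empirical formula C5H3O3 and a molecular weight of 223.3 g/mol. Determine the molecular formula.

Empirical-formula mass = 111.07 g/mol
n = 223.3 / 111.07 = 2.01 ≈ 2
Molecular formula = (C5H3O3)2 = C10H6O6

C10H6O6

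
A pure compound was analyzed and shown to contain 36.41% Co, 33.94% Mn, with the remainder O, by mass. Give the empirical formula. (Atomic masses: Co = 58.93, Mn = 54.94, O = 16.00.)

CoMnO3

Assume 100 g: 36.41 g Co, 33.94 g Mn, 29.65 g O.
n(Co) = 36.41/58.93 = 0.6179, n(Mn) = 33.94/54.94 = 0.6178, n(O) = 29.65/16.00 = 1.853
Divide by the smallest (0.6178 mol Mn): Co 1.000, Mn 1.000, O 3.000
Ratio ≈ 1:1:3, so the empirical formula is CoMnO3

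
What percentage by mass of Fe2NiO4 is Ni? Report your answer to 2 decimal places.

Molar mass = 2(55.85) + 1(58.69) + 4(16.00) = 234.390 g/mol
Mass of Ni per mole = 1 × 58.69 = 58.690 g
% Ni = 58.690 / 234.390 × 100 = 25.04%

25.04%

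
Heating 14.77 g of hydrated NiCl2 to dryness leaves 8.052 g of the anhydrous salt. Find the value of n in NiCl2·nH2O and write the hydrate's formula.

Mass of water lost = 14.77 − 8.052 = 6.718 g → 6.718 / 18.02 = 0.3728 mol H2O
Molar mass of NiCl2 = 129.59 g/mol → mol NiCl2 = 8.052 / 129.59 = 0.06213
n = 0.3728 / 0.06213 = 6.00 ≈ 6 → NiCl2·6H2O

NiCl2·6H2O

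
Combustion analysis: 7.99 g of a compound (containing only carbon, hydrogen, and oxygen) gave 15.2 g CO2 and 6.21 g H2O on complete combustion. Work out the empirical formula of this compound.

C7H14O4

mol C = 15.2 / 44.01 = 0.3454; mass C = 0.3454 × 12.01 = 4.148 g
mol H = 2 × (6.21 / 18.02) = 0.6892; mass H = 0.6892 × 1.008 = 0.6947 g
mass O = 7.99 − (4.843) = 3.147 g → mol O = 0.1967
Divide by the smallest (0.1967 mol O): C 1.756, H 3.504, O 1.000
×4: C 7.02, H 14.02, O 4.00 → C7H14O4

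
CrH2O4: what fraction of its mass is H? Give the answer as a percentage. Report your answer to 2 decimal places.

1.71%

Molar mass = 1(52.00) + 2(1.008) + 4(16.00) = 118.016 g/mol
Mass of H per mole = 2 × 1.008 = 2.016 g
% H = 2.016 / 118.016 × 100 = 1.71%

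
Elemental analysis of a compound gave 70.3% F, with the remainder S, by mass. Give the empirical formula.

Assume 100 g: 70.3 g F, 29.7 g S.
n(F) = 70.3/19.00 = 3.7, n(S) = 29.7/32.07 = 0.9261
Divide by the smallest (0.9261 mol S): F 3.995, S 1.000
→ F4S

F4S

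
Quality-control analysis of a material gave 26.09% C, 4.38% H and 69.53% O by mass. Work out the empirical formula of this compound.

CH2O2

Assume 100 g: 26.09 g C, 4.38 g H, 69.53 g O.
n(C) = 26.09/12.01 = 2.172, n(H) = 4.38/1.008 = 4.345, n(O) = 69.53/16.00 = 4.346
Ratios (÷ 2.172): C 1.000, H 2.000, O 2.000
Ratio ≈ 1:2:2, so the empirical formula is CH2O2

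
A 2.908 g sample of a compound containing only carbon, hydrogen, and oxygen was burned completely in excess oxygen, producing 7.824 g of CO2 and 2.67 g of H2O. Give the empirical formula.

C6H10O

mol C = 7.824 / 44.01 = 0.1778; mass C = 0.1778 × 12.01 = 2.135 g
mol H = 2 × (2.67 / 18.02) = 0.2963; mass H = 0.2963 × 1.008 = 0.2987 g
mass O = 2.908 − (2.434) = 0.4742 g → mol O = 0.02964
Divide by the smallest (0.02964 mol O): C 5.999, H 9.999, O 1.000
Ratio ≈ 6:10:1, so the empirical formula is C6H10O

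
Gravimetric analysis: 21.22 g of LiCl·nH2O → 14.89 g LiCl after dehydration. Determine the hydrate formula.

LiCl·H2O

Mass of water lost = 21.22 − 14.89 = 6.33 g → 6.33 / 18.02 = 0.3513 mol H2O
Molar mass of LiCl = 42.39 g/mol → mol LiCl = 14.89 / 42.39 = 0.3513
n = 0.3513 / 0.3513 = 1.00 ≈ 1 → LiCl·H2O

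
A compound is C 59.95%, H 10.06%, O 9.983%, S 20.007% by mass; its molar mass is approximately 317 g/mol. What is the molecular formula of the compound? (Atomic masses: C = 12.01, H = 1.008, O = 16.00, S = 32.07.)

C16H32O2S2

Assume 100 g: 59.95 g C, 10.06 g H, 9.983 g O, 20.007 g S.
n(C) = 59.95/12.01 = 4.992, n(H) = 10.06/1.008 = 9.98, n(O) = 9.983/16.00 = 0.6239, n(S) = 20.007/32.07 = 0.6239
Ratios (÷ 0.6239): C 8.001, H 15.998, O 1.000, S 1.000
≈ 8:16:1:1 → C8H16OS
Empirical-formula mass = 160.28 g/mol
n = 317 / 160.28 = 1.98 ≈ 2
Molecular formula = (C8H16OS)×2 = C16H32O2S2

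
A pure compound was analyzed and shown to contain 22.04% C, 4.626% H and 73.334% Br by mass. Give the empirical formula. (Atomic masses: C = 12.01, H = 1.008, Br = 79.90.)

Assume 100 g: 22.04 g C, 4.626 g H, 73.334 g Br.
n(C) = 22.04/12.01 = 1.835, n(H) = 4.626/1.008 = 4.589, n(Br) = 73.334/79.90 = 0.9178
Divide by the smallest (0.9178 mol Br): C 1.999, H 5.000, Br 1.000
≈ 2:5:1 → C2H5Br

C2H5Br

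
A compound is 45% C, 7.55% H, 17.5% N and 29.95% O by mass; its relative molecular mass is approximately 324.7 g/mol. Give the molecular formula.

Assume 100 g: 45 g C, 7.55 g H, 17.5 g N, 29.95 g O.
Moles — C: 45 / 12.01 = 3.747 mol; H: 7.55 / 1.008 = 7.49 mol; N: 17.5 / 14.01 = 1.249 mol; O: 29.95 / 16.00 = 1.872 mol
Ratios (÷ 1.249): C 3.000, H 5.996, N 1.000, O 1.499
Multiply by 2: C 6.00, H 11.99, N 2.00, O 3.00 → C6H12N2O3
Empirical-formula mass = 160.18 g/mol
n = 324.7 / 160.18 = 2.03 ≈ 2
Molecular formula = (C6H12N2O3)×2 = C12H24N4O6

C12H24N4O6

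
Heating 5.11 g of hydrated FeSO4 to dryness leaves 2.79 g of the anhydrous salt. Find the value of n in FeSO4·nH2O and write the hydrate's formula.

FeSO4·7H2O

Mass of water lost = 5.11 − 2.79 = 2.32 g → 2.32 / 18.02 = 0.1287 mol H2O
Molar mass of FeSO4 = 151.92 g/mol → mol FeSO4 = 2.79 / 151.92 = 0.01836
n = 0.1287 / 0.01836 = 7.01 ≈ 7 → FeSO4·7H2O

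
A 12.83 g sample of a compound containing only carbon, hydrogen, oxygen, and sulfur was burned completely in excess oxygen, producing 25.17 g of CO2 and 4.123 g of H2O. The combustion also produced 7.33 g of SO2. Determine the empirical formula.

mol C = 25.17 / 44.01 = 0.5719; mass C = 0.5719 × 12.01 = 6.869 g
mol H = 2 × (4.123 / 18.02) = 0.4576; mass H = 0.4576 × 1.008 = 0.4613 g
mol S = 7.33 / 64.07 = 0.1144; mass S = 3.669 g
mass O = 12.83 − (11.00) = 1.831 g → mol O = 0.1144
Smallest is S at 0.1144 mol; normalising gives C 4.999, H 4.000, O 1.000, S 1.000
≈ 5:4:1:1 → C5H4OS

C5H4OS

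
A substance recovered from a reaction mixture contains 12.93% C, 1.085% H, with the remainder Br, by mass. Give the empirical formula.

Assume 100 g: 12.93 g C, 1.085 g H, 85.985 g Br.
Moles — C: 12.93 / 12.01 = 1.077 mol; H: 1.085 / 1.008 = 1.076 mol; Br: 85.985 / 79.90 = 1.076 mol
Ratios (÷ 1.076): C 1.000, H 1.000, Br 1.000
≈ 1:1:1 → CHBr

CHBr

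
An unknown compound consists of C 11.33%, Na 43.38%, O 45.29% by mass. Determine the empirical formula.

Assume 100 g: 11.33 g C, 43.38 g Na, 45.29 g O.
Moles — C: 11.33 / 12.01 = 0.9434 mol; Na: 43.38 / 22.99 = 1.887 mol; O: 45.29 / 16.00 = 2.831 mol
Divide by the smallest (0.9434 mol C): C 1.000, Na 2.000, O 3.001
Ratio ≈ 1:2:3, so the empirical formula is CNa2O3

CNa2O3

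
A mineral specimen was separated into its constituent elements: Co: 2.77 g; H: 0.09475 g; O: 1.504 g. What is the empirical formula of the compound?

Co: 2.77 g ÷ 58.93 g/mol = 0.047 mol
H: 0.09475 g ÷ 1.008 g/mol = 0.094 mol
O: 1.504 g ÷ 16.00 g/mol = 0.094 mol
Smallest is Co at 0.047 mol; normalising gives Co 1.000, H 2.000, O 2.000
Ratio ≈ 1:2:2, so the empirical formula is CoH2O2

CoH2O2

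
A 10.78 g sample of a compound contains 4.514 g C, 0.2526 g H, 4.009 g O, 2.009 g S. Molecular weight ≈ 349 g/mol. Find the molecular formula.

Moles — C: 4.514 / 12.01 = 0.3759 mol; H: 0.2526 / 1.008 = 0.2506 mol; O: 4.009 / 16.00 = 0.2506 mol; S: 2.009 / 32.07 = 0.06264 mol
Ratios (÷ 0.06264): C 6.000, H 4.000, O 4.000, S 1.000
→ C6H4O4S
Empirical-formula mass = 172.16 g/mol
n = 349 / 172.16 = 2.03 ≈ 2
Molecular formula = (C6H4O4S)×2 = C12H8O8S2

C12H8O8S2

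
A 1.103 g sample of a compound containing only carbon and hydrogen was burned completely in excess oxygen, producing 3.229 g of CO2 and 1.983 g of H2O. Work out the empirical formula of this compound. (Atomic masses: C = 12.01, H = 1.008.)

CH3

mol C = 3.229 / 44.01 = 0.07337; mass C = 0.07337 × 12.01 = 0.8812 g
mol H = 2 × (1.983 / 18.02) = 0.2201; mass H = 0.2201 × 1.008 = 0.2218 g
Divide by the smallest (0.07337 mol C): C 1.000, H 3.000
≈ 1:3 → CH3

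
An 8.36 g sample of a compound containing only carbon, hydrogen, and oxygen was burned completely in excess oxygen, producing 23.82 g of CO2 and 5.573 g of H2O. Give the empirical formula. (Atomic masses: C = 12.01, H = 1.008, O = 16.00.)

mol C = 23.82 / 44.01 = 0.5412; mass C = 0.5412 × 12.01 = 6.500 g
mol H = 2 × (5.573 / 18.02) = 0.6185; mass H = 0.6185 × 1.008 = 0.6235 g
mass O = 8.36 − (7.124) = 1.236 g → mol O = 0.07726
Ratios (÷ 0.07726): C 7.005, H 8.006, O 1.000
→ C7H8O

C7H8O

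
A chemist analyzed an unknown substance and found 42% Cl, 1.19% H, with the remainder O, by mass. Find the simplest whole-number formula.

ClHO3

Assume 100 g: 42 g Cl, 1.19 g H, 56.81 g O.
Cl: 42 g ÷ 35.45 g/mol = 1.185 mol
H: 1.19 g ÷ 1.008 g/mol = 1.181 mol
O: 56.81 g ÷ 16.00 g/mol = 3.551 mol
Divide by the smallest (1.181 mol H): Cl 1.004, H 1.000, O 3.008
≈ 1:1:3 → ClHO3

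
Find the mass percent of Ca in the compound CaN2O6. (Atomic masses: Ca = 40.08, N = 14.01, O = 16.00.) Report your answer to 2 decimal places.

24.42%

Molar mass = 1(40.08) + 2(14.01) + 6(16.00) = 164.100 g/mol
Mass of Ca per mole = 1 × 40.08 = 40.080 g
% Ca = 40.080 / 164.100 × 100 = 24.42%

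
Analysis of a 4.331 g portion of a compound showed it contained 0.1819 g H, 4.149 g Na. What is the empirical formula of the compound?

n(H) = 0.1819/1.008 = 0.1805, n(Na) = 4.149/22.99 = 0.1805
Smallest is H at 0.1805 mol; normalising gives H 1.000, Na 1.000
→ HNa

HNa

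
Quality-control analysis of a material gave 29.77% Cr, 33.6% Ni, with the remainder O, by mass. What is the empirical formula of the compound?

CrNiO4

Assume 100 g: 29.77 g Cr, 33.6 g Ni, 36.63 g O.
n(Cr) = 29.77/52.00 = 0.5725, n(Ni) = 33.6/58.69 = 0.5725, n(O) = 36.63/16.00 = 2.289
Smallest is Ni at 0.5725 mol; normalising gives Cr 1.000, Ni 1.000, O 3.999
→ CrNiO4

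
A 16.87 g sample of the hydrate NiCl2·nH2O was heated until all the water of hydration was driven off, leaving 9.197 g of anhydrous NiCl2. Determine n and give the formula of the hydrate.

NiCl2·6H2O

Mass of water lost = 16.87 − 9.197 = 7.673 g → 7.673 / 18.02 = 0.4258 mol H2O
Molar mass of NiCl2 = 129.59 g/mol → mol NiCl2 = 9.197 / 129.59 = 0.07097
n = 0.4258 / 0.07097 = 6.00 ≈ 6 → NiCl2·6H2O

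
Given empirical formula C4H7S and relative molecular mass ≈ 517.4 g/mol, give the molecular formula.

Empirical-formula mass = 87.17 g/mol
n = 517.4 / 87.17 = 5.94 ≈ 6
Molecular formula = (C4H7S)6 = C24H42S6

C24H42S6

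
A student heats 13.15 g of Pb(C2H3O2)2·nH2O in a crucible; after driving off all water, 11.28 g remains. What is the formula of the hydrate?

Mass of water lost = 13.15 − 11.28 = 1.87 g → 1.87 / 18.02 = 0.1038 mol H2O
Molar mass of Pb(C2H3O2)2 = 325.29 g/mol → mol Pb(C2H3O2)2 = 11.28 / 325.29 = 0.03468
n = 0.1038 / 0.03468 = 2.99 ≈ 3 → Pb(C2H3O2)2·3H2O

Pb(C2H3O2)2·3H2O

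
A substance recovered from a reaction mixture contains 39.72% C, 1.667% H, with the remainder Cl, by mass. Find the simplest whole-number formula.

C2HCl

Assume 100 g: 39.72 g C, 1.667 g H, 58.613 g Cl.
C: 39.72 g ÷ 12.01 g/mol = 3.307 mol
H: 1.667 g ÷ 1.008 g/mol = 1.654 mol
Cl: 58.613 g ÷ 35.45 g/mol = 1.653 mol
Smallest is Cl at 1.653 mol; normalising gives C 2.000, H 1.000, Cl 1.000
≈ 2:1:1 → C2HCl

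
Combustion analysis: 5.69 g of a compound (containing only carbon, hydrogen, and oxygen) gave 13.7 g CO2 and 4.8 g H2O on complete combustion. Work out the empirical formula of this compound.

mol C = 13.7 / 44.01 = 0.3113; mass C = 0.3113 × 12.01 = 3.739 g
mol H = 2 × (4.8 / 18.02) = 0.5327; mass H = 0.5327 × 1.008 = 0.5370 g
mass O = 5.69 − (4.276) = 1.414 g → mol O = 0.08840
Ratios (÷ 0.0884): C 3.521, H 6.027, O 1.000
Scaling by 2: C 7.04, H 12.05, O 2.00 → C7H12O2

C7H12O2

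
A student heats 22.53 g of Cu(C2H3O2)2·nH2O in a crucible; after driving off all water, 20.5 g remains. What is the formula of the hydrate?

Mass of water lost = 22.53 − 20.5 = 2.03 g → 2.03 / 18.02 = 0.1127 mol H2O
Molar mass of Cu(C2H3O2)2 = 181.64 g/mol → mol Cu(C2H3O2)2 = 20.5 / 181.64 = 0.1129
n = 0.1127 / 0.1129 = 1.00 ≈ 1 → Cu(C2H3O2)2·H2O

Cu(C2H3O2)2·H2O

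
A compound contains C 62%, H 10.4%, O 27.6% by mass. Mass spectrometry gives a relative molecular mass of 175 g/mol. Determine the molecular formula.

Assume 100 g: 62 g C, 10.4 g H, 27.6 g O.
n(C) = 62/12.01 = 5.162, n(H) = 10.4/1.008 = 10.32, n(O) = 27.6/16.00 = 1.725
Divide by the smallest (1.725 mol O): C 2.993, H 5.981, O 1.000
→ C3H6O
Empirical-formula mass = 58.08 g/mol
n = 175 / 58.08 = 3.01 ≈ 3
Molecular formula = (C3H6O)×3 = C9H18O3

C9H18O3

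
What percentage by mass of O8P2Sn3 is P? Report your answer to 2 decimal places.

Molar mass = 8(16.00) + 2(30.97) + 3(118.71) = 546.070 g/mol
Mass of P per mole = 2 × 30.97 = 61.940 g
% P = 61.940 / 546.070 × 100 = 11.34%

11.34%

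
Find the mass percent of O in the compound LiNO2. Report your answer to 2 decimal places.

60.43%

Molar mass = 1(6.94) + 1(14.01) + 2(16.00) = 52.950 g/mol
Mass of O per mole = 2 × 16.00 = 32.000 g
% O = 32.000 / 52.950 × 100 = 60.43%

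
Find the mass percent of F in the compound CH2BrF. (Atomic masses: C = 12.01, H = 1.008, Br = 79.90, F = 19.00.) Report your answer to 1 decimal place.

Molar mass = 1(12.01) + 2(1.008) + 1(79.90) + 1(19.00) = 112.926 g/mol
Mass of F per mole = 1 × 19.00 = 19.000 g
% F = 19.000 / 112.926 × 100 = 16.8%

16.8%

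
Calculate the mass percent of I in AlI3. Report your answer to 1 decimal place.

93.4%

Molar mass = 1(26.98) + 3(126.90) = 407.680 g/mol
Mass of I per mole = 3 × 126.90 = 380.700 g
% I = 380.700 / 407.680 × 100 = 93.4%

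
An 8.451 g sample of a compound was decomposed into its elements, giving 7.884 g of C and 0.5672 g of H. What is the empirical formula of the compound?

n(C) = 7.884/12.01 = 0.6565, n(H) = 0.5672/1.008 = 0.5627
Smallest is H at 0.5627 mol; normalising gives C 1.167, H 1.000
Scaling by 6: C 7.00, H 6.00 → C7H6

C7H6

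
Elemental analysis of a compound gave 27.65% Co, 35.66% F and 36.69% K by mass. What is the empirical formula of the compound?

CoF4K2

Assume 100 g: 27.65 g Co, 35.66 g F, 36.69 g K.
Moles — Co: 27.65 / 58.93 = 0.4692 mol; F: 35.66 / 19.00 = 1.877 mol; K: 36.69 / 39.10 = 0.9384 mol
Smallest is Co at 0.4692 mol; normalising gives Co 1.000, F 4.000, K 2.000
≈ 1:4:2 → CoF4K2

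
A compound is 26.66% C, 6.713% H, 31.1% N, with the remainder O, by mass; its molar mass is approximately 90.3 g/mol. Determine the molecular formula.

Assume 100 g: 26.66 g C, 6.713 g H, 31.1 g N, 35.527 g O.
n(C) = 26.66/12.01 = 2.22, n(H) = 6.713/1.008 = 6.66, n(N) = 31.1/14.01 = 2.22, n(O) = 35.527/16.00 = 2.22
Divide by the smallest (2.22 mol C): C 1.000, H 3.000, N 1.000, O 1.000
→ CH3NO
Empirical-formula mass = 45.04 g/mol
n = 90.3 / 45.04 = 2.00 ≈ 2
Molecular formula = (CH3NO)×2 = C2H6N2O2

C2H6N2O2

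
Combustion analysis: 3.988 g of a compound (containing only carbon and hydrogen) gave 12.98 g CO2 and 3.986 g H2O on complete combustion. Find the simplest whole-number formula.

mol C = 12.98 / 44.01 = 0.2949; mass C = 0.2949 × 12.01 = 3.542 g
mol H = 2 × (3.986 / 18.02) = 0.4424; mass H = 0.4424 × 1.008 = 0.4459 g
Divide by the smallest (0.2949 mol C): C 1.000, H 1.500
×2: C 2.00, H 3.00 → C2H3

C2H3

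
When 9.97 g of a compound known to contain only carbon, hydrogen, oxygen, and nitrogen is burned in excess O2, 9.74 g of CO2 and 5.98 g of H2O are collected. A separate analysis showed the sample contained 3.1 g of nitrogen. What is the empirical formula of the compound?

mol C = 9.74 / 44.01 = 0.2213; mass C = 0.2213 × 12.01 = 2.658 g
mol H = 2 × (5.98 / 18.02) = 0.6637; mass H = 0.6637 × 1.008 = 0.6690 g
mol N = 3.1 / 14.01 = 0.2213
mass O = 9.97 − (6.427) = 3.543 g → mol O = 0.2214
Ratios (÷ 0.2213): C 1.000, H 3.000, N 1.000, O 1.001
Ratio ≈ 1:3:1:1, so the empirical formula is CH3NO

CH3NO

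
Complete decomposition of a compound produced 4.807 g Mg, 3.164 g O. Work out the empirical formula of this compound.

Mg: 4.807 g ÷ 24.31 g/mol = 0.1977 mol
O: 3.164 g ÷ 16.00 g/mol = 0.1978 mol
Smallest is Mg at 0.1977 mol; normalising gives Mg 1.000, O 1.000
Ratio ≈ 1:1, so the empirical formula is MgO

MgO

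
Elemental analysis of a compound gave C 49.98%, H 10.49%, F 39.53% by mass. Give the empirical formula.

C2H5F

Assume 100 g: 49.98 g C, 10.49 g H, 39.53 g F.
Moles — C: 49.98 / 12.01 = 4.162 mol; H: 10.49 / 1.008 = 10.41 mol; F: 39.53 / 19.00 = 2.081 mol
Smallest is F at 2.081 mol; normalising gives C 2.000, H 5.002, F 1.000
Ratio ≈ 2:5:1, so the empirical formula is C2H5F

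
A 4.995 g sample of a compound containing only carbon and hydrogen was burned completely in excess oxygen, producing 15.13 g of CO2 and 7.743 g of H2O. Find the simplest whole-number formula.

mol C = 15.13 / 44.01 = 0.3438; mass C = 0.3438 × 12.01 = 4.129 g
mol H = 2 × (7.743 / 18.02) = 0.8594; mass H = 0.8594 × 1.008 = 0.8663 g
Smallest is C at 0.3438 mol; normalising gives C 1.000, H 2.500
×2: C 2.00, H 5.00 → C2H5

C2H5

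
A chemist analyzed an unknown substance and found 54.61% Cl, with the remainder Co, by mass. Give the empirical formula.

Assume 100 g: 54.61 g Cl, 45.39 g Co.
n(Cl) = 54.61/35.45 = 1.54, n(Co) = 45.39/58.93 = 0.7702
Ratios (÷ 0.7702): Cl 2.000, Co 1.000
≈ 2:1 → Cl2Co

Cl2Co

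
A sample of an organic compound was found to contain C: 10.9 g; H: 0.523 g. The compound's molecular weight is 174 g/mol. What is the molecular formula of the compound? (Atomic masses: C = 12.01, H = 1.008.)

C14H8

Moles — C: 10.9 / 12.01 = 0.9076 mol; H: 0.523 / 1.008 = 0.5188 mol
Divide by the smallest (0.5188 mol H): C 1.749, H 1.000
Multiply by 4: C 7.00, H 4.00 → C7H4
Empirical-formula mass = 88.10 g/mol
n = 174 / 88.10 = 1.97 ≈ 2
Molecular formula = (C7H4)×2 = C14H8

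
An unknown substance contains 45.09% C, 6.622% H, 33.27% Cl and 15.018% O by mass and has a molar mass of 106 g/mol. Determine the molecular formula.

C4H7ClO

Assume 100 g: 45.09 g C, 6.622 g H, 33.27 g Cl, 15.018 g O.
Moles — C: 45.09 / 12.01 = 3.754 mol; H: 6.622 / 1.008 = 6.569 mol; Cl: 33.27 / 35.45 = 0.9385 mol; O: 15.018 / 16.00 = 0.9386 mol
Smallest is Cl at 0.9385 mol; normalising gives C 4.000, H 7.000, Cl 1.000, O 1.000
Ratio ≈ 4:7:1:1, so the empirical formula is C4H7ClO
Empirical-formula mass = 106.55 g/mol
n = 106 / 106.55 = 0.99 ≈ 1
Molecular formula = empirical formula = C4H7ClO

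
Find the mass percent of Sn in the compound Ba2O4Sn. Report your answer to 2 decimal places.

Molar mass = 2(137.33) + 4(16.00) + 1(118.71) = 457.370 g/mol
Mass of Sn per mole = 1 × 118.71 = 118.710 g
% Sn = 118.710 / 457.370 × 100 = 25.95%

25.95%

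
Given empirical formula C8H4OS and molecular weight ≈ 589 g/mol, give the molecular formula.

Empirical-formula mass = 148.18 g/mol
n = 589 / 148.18 = 3.97 ≈ 4
Molecular formula = (C8H4OS)4 = C32H16O4S4

C32H16O4S4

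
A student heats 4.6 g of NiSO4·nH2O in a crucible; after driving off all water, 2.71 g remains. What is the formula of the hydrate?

NiSO4·6H2O

Mass of water lost = 4.6 − 2.71 = 1.89 g → 1.89 / 18.02 = 0.1049 mol H2O
Molar mass of NiSO4 = 154.76 g/mol → mol NiSO4 = 2.71 / 154.76 = 0.01751
n = 0.1049 / 0.01751 = 5.99 ≈ 6 → NiSO4·6H2O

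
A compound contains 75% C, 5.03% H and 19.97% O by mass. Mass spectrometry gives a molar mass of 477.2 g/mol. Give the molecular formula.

Assume 100 g: 75 g C, 5.03 g H, 19.97 g O.
C: 75 g ÷ 12.01 g/mol = 6.245 mol
H: 5.03 g ÷ 1.008 g/mol = 4.99 mol
O: 19.97 g ÷ 16.00 g/mol = 1.248 mol
Ratios (÷ 1.248): C 5.003, H 3.998, O 1.000
≈ 5:4:1 → C5H4O
Empirical-formula mass = 80.08 g/mol
n = 477.2 / 80.08 = 5.96 ≈ 6
Molecular formula = (C5H4O)×6 = C30H24O6

C30H24O6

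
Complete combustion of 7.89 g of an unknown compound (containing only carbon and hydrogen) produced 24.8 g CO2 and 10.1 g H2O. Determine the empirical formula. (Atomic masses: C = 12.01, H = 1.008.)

mol C = 24.8 / 44.01 = 0.5635; mass C = 0.5635 × 12.01 = 6.768 g
mol H = 2 × (10.1 / 18.02) = 1.121; mass H = 1.121 × 1.008 = 1.130 g
Ratios (÷ 0.5635): C 1.000, H 1.989
→ CH2

CH2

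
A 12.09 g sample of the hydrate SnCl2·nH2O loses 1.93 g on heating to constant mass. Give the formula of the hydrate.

SnCl2·2H2O

Mass of anhydrous SnCl2 = 12.09 − 1.93 = 10.16 g
mol H2O = 1.93 / 18.02 = 0.1071
Molar mass of SnCl2 = 189.61 g/mol → mol SnCl2 = 10.16 / 189.61 = 0.05358
n = 0.1071 / 0.05358 = 2.00 ≈ 2 → SnCl2·2H2O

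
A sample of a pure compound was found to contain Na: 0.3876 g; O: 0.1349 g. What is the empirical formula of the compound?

Na: 0.3876 g ÷ 22.99 g/mol = 0.01686 mol
O: 0.1349 g ÷ 16.00 g/mol = 0.008431 mol
Divide by the smallest (0.008431 mol O): Na 2.000, O 1.000
Ratio ≈ 2:1, so the empirical formula is Na2O

Na2O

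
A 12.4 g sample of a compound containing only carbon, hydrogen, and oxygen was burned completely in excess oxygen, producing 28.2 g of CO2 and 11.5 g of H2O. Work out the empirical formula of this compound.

C3H6O

mol C = 28.2 / 44.01 = 0.6408; mass C = 0.6408 × 12.01 = 7.696 g
mol H = 2 × (11.5 / 18.02) = 1.276; mass H = 1.276 × 1.008 = 1.287 g
mass O = 12.4 − (8.982) = 3.418 g → mol O = 0.2136
Smallest is O at 0.2136 mol; normalising gives C 3.000, H 5.975, O 1.000
≈ 3:6:1 → C3H6O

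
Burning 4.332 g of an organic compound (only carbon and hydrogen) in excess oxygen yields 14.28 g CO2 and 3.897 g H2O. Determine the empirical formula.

C3H4

mol C = 14.28 / 44.01 = 0.3245; mass C = 0.3245 × 12.01 = 3.897 g
mol H = 2 × (3.897 / 18.02) = 0.4325; mass H = 0.4325 × 1.008 = 0.4360 g
Smallest is C at 0.3245 mol; normalising gives C 1.000, H 1.333
Multiply by 3: C 3.00, H 4.00 → C3H4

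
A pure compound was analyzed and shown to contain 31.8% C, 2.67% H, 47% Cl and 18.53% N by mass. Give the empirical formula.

C2H2ClN

Assume 100 g: 31.8 g C, 2.67 g H, 47 g Cl, 18.53 g N.
C: 31.8 g ÷ 12.01 g/mol = 2.648 mol
H: 2.67 g ÷ 1.008 g/mol = 2.649 mol
Cl: 47 g ÷ 35.45 g/mol = 1.326 mol
N: 18.53 g ÷ 14.01 g/mol = 1.323 mol
Smallest is N at 1.323 mol; normalising gives C 2.002, H 2.003, Cl 1.002, N 1.000
→ C2H2ClN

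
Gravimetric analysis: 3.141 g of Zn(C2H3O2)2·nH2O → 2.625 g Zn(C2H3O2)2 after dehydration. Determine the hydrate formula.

Mass of water lost = 3.141 − 2.625 = 0.516 g → 0.516 / 18.02 = 0.02863 mol H2O
Molar mass of Zn(C2H3O2)2 = 183.47 g/mol → mol Zn(C2H3O2)2 = 2.625 / 183.47 = 0.01431
n = 0.02863 / 0.01431 = 2.00 ≈ 2 → Zn(C2H3O2)2·2H2O

Zn(C2H3O2)2·2H2O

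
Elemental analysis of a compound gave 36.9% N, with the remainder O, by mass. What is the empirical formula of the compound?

N2O3

Assume 100 g: 36.9 g N, 63.1 g O.
n(N) = 36.9/14.01 = 2.634, n(O) = 63.1/16.00 = 3.944
Smallest is N at 2.634 mol; normalising gives N 1.000, O 1.497
Multiply by 2: N 2.00, O 2.99 → N2O3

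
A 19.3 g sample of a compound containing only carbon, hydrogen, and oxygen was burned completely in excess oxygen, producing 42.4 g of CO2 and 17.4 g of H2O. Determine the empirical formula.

C8H16O3

mol C = 42.4 / 44.01 = 0.9634; mass C = 0.9634 × 12.01 = 11.57 g
mol H = 2 × (17.4 / 18.02) = 1.931; mass H = 1.931 × 1.008 = 1.947 g
mass O = 19.3 − (13.52) = 5.783 g → mol O = 0.3614
Ratios (÷ 0.3614): C 2.666, H 5.343, O 1.000
Multiply by 3: C 8.00, H 16.03, O 3.00 → C8H16O3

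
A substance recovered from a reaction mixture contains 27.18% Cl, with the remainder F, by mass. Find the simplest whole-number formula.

Assume 100 g: 27.18 g Cl, 72.82 g F.
Cl: 27.18 g ÷ 35.45 g/mol = 0.7667 mol
F: 72.82 g ÷ 19.00 g/mol = 3.833 mol
Divide by the smallest (0.7667 mol Cl): Cl 1.000, F 4.999
→ ClF5

ClF5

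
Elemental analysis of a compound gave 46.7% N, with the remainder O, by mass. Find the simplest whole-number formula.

Assume 100 g: 46.7 g N, 53.3 g O.
Moles — N: 46.7 / 14.01 = 3.333 mol; O: 53.3 / 16.00 = 3.331 mol
Ratios (÷ 3.331): N 1.001, O 1.000
Ratio ≈ 1:1, so the empirical formula is NO

NO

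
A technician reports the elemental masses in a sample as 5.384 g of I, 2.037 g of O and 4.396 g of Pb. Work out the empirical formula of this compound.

Moles — I: 5.384 / 126.90 = 0.04243 mol; O: 2.037 / 16.00 = 0.1273 mol; Pb: 4.396 / 207.2 = 0.02122 mol
Smallest is Pb at 0.02122 mol; normalising gives I 2.000, O 6.001, Pb 1.000
Ratio ≈ 2:6:1, so the empirical formula is I2O6Pb

I2O6Pb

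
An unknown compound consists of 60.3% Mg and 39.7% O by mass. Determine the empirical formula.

MgO

Assume 100 g: 60.3 g Mg, 39.7 g O.
Mg: 60.3 g ÷ 24.31 g/mol = 2.48 mol
O: 39.7 g ÷ 16.00 g/mol = 2.481 mol
Divide by the smallest (2.48 mol Mg): Mg 1.000, O 1.000
→ MgO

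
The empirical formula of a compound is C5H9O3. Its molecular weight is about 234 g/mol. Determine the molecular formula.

C10H18O6

Empirical-formula mass = 117.12 g/mol
n = 234 / 117.12 = 2.00 ≈ 2
Molecular formula = (C5H9O3)2 = C10H18O6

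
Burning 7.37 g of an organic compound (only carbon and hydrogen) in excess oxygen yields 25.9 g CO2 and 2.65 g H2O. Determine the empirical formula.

mol C = 25.9 / 44.01 = 0.5885; mass C = 0.5885 × 12.01 = 7.068 g
mol H = 2 × (2.65 / 18.02) = 0.2941; mass H = 0.2941 × 1.008 = 0.2965 g
Divide by the smallest (0.2941 mol H): C 2.001, H 1.000
Ratio ≈ 2:1, so the empirical formula is C2H

C2H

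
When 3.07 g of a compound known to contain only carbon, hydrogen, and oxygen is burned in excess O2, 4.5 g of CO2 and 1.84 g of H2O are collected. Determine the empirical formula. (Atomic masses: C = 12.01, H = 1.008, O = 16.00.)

mol C = 4.5 / 44.01 = 0.1022; mass C = 0.1022 × 12.01 = 1.228 g
mol H = 2 × (1.84 / 18.02) = 0.2042; mass H = 0.2042 × 1.008 = 0.2059 g
mass O = 3.07 − (1.434) = 1.636 g → mol O = 0.1023
Divide by the smallest (0.1022 mol C): C 1.000, H 1.997, O 1.000
≈ 1:2:1 → CH2O

CH2O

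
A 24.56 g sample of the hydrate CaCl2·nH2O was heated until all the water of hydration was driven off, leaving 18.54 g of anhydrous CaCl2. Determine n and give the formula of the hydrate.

Mass of water lost = 24.56 − 18.54 = 6.02 g → 6.02 / 18.02 = 0.3341 mol H2O
Molar mass of CaCl2 = 110.98 g/mol → mol CaCl2 = 18.54 / 110.98 = 0.1671
n = 0.3341 / 0.1671 = 2.00 ≈ 2 → CaCl2·2H2O

CaCl2·2H2O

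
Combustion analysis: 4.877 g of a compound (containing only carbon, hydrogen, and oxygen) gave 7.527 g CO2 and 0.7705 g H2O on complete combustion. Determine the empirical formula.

mol C = 7.527 / 44.01 = 0.1710; mass C = 0.1710 × 12.01 = 2.054 g
mol H = 2 × (0.7705 / 18.02) = 0.08552; mass H = 0.08552 × 1.008 = 0.08620 g
mass O = 4.877 − (2.140) = 2.737 g → mol O = 0.1710
Smallest is H at 0.08552 mol; normalising gives C 2.000, H 1.000, O 2.000
≈ 2:1:2 → C2HO2

C2HO2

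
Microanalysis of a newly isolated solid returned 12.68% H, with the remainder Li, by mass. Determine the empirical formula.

Assume 100 g: 12.68 g H, 87.32 g Li.
n(H) = 12.68/1.008 = 12.58, n(Li) = 87.32/6.94 = 12.58
Smallest is H at 12.58 mol; normalising gives H 1.000, Li 1.000
→ HLi

HLi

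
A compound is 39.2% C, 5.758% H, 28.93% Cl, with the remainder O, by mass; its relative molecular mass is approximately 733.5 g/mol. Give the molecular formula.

Assume 100 g: 39.2 g C, 5.758 g H, 28.93 g Cl, 26.112 g O.
Moles — C: 39.2 / 12.01 = 3.264 mol; H: 5.758 / 1.008 = 5.712 mol; Cl: 28.93 / 35.45 = 0.8161 mol; O: 26.112 / 16.00 = 1.632 mol
Ratios (÷ 0.8161): C 4.000, H 7.000, Cl 1.000, O 2.000
≈ 4:7:1:2 → C4H7ClO2
Empirical-formula mass = 122.55 g/mol
n = 733.5 / 122.55 = 5.99 ≈ 6
Molecular formula = (C4H7ClO2)×6 = C24H42Cl6O12

C24H42Cl6O12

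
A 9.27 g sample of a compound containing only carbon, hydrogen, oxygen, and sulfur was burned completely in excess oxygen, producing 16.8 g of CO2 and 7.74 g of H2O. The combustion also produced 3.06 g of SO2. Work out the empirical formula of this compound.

mol C = 16.8 / 44.01 = 0.3817; mass C = 0.3817 × 12.01 = 4.585 g
mol H = 2 × (7.74 / 18.02) = 0.8590; mass H = 0.8590 × 1.008 = 0.8659 g
mol S = 3.06 / 64.07 = 0.04776; mass S = 1.532 g
mass O = 9.27 − (6.982) = 2.288 g → mol O = 0.1430
Smallest is S at 0.04776 mol; normalising gives C 7.993, H 17.987, O 2.994, S 1.000
→ C8H18O3S

C8H18O3S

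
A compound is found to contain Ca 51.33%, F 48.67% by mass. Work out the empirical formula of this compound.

Assume 100 g: 51.33 g Ca, 48.67 g F.
Moles — Ca: 51.33 / 40.08 = 1.281 mol; F: 48.67 / 19.00 = 2.562 mol
Smallest is Ca at 1.281 mol; normalising gives Ca 1.000, F 2.000
≈ 1:2 → CaF2

CaF2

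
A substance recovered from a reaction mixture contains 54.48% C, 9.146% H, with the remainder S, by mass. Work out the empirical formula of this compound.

C4H8S

Assume 100 g: 54.48 g C, 9.146 g H, 36.374 g S.
n(C) = 54.48/12.01 = 4.536, n(H) = 9.146/1.008 = 9.073, n(S) = 36.374/32.07 = 1.134
Divide by the smallest (1.134 mol S): C 3.999, H 8.000, S 1.000
→ C4H8S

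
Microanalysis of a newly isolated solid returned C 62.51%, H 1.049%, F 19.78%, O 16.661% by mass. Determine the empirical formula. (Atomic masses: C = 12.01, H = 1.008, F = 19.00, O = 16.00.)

C5HFO

Assume 100 g: 62.51 g C, 1.049 g H, 19.78 g F, 16.661 g O.
Moles — C: 62.51 / 12.01 = 5.205 mol; H: 1.049 / 1.008 = 1.041 mol; F: 19.78 / 19.00 = 1.041 mol; O: 16.661 / 16.00 = 1.041 mol
Divide by the smallest (1.041 mol H): C 5.001, H 1.000, F 1.000, O 1.001
Ratio ≈ 5:1:1:1, so the empirical formula is C5HFO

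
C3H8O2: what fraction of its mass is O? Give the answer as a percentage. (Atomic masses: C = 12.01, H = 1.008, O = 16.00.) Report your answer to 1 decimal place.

42.1%

Molar mass = 3(12.01) + 8(1.008) + 2(16.00) = 76.094 g/mol
Mass of O per mole = 2 × 16.00 = 32.000 g
% O = 32.000 / 76.094 × 100 = 42.1%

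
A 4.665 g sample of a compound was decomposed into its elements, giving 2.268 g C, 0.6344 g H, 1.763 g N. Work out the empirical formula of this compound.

C3H10N2

Moles — C: 2.268 / 12.01 = 0.1888 mol; H: 0.6344 / 1.008 = 0.6294 mol; N: 1.763 / 14.01 = 0.1258 mol
Divide by the smallest (0.1258 mol N): C 1.501, H 5.001, N 1.000
Multiply by 2: C 3.00, H 10.00, N 2.00 → C3H10N2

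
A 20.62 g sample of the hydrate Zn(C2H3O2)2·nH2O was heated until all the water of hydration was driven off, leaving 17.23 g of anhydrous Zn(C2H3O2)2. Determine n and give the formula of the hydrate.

Zn(C2H3O2)2·2H2O

Mass of water lost = 20.62 − 17.23 = 3.39 g → 3.39 / 18.02 = 0.1881 mol H2O
Molar mass of Zn(C2H3O2)2 = 183.47 g/mol → mol Zn(C2H3O2)2 = 17.23 / 183.47 = 0.09391
n = 0.1881 / 0.09391 = 2.00 ≈ 2 → Zn(C2H3O2)2·2H2O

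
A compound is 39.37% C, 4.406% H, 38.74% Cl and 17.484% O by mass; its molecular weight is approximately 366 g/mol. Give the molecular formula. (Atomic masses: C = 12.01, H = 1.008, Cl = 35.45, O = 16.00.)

Assume 100 g: 39.37 g C, 4.406 g H, 38.74 g Cl, 17.484 g O.
C: 39.37 g ÷ 12.01 g/mol = 3.278 mol
H: 4.406 g ÷ 1.008 g/mol = 4.371 mol
Cl: 38.74 g ÷ 35.45 g/mol = 1.093 mol
O: 17.484 g ÷ 16.00 g/mol = 1.093 mol
Smallest is O at 1.093 mol; normalising gives C 3.000, H 4.000, Cl 1.000, O 1.000
Ratio ≈ 3:4:1:1, so the empirical formula is C3H4ClO
Empirical-formula mass = 91.51 g/mol
n = 366 / 91.51 = 4.00 ≈ 4
Molecular formula = (C3H4ClO)×4 = C12H16Cl4O4

C12H16Cl4O4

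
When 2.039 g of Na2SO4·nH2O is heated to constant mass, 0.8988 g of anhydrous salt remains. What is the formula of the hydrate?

Na2SO4·10H2O

Mass of water lost = 2.039 − 0.8988 = 1.14 g → 1.14 / 18.02 = 0.06327 mol H2O
Molar mass of Na2SO4 = 142.05 g/mol → mol Na2SO4 = 0.8988 / 142.05 = 0.006327
n = 0.06327 / 0.006327 = 10.00 ≈ 10 → Na2SO4·10H2O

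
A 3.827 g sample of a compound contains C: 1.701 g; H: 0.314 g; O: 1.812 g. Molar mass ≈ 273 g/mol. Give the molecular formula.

C10H22O8

C: 1.701 g ÷ 12.01 g/mol = 0.1416 mol
H: 0.314 g ÷ 1.008 g/mol = 0.3115 mol
O: 1.812 g ÷ 16.00 g/mol = 0.1133 mol
Ratios (÷ 0.1133): C 1.251, H 2.751, O 1.000
Scaling by 4: C 5.00, H 11.00, O 4.00 → C5H11O4
Empirical-formula mass = 135.14 g/mol
n = 273 / 135.14 = 2.02 ≈ 2
Molecular formula = (C5H11O4)×2 = C10H22O8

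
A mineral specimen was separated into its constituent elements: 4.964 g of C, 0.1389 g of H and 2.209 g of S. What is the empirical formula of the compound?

Moles — C: 4.964 / 12.01 = 0.4133 mol; H: 0.1389 / 1.008 = 0.1378 mol; S: 2.209 / 32.07 = 0.06888 mol
Ratios (÷ 0.06888): C 6.001, H 2.001, S 1.000
≈ 6:2:1 → C6H2S

C6H2S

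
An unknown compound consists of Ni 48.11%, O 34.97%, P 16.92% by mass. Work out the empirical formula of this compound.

Assume 100 g: 48.11 g Ni, 34.97 g O, 16.92 g P.
Moles — Ni: 48.11 / 58.69 = 0.8197 mol; O: 34.97 / 16.00 = 2.186 mol; P: 16.92 / 30.97 = 0.5463 mol
Ratios (÷ 0.5463): Ni 1.500, O 4.001, P 1.000
Multiply by 2: Ni 3.00, O 8.00, P 2.00 → Ni3O8P2

Ni3O8P2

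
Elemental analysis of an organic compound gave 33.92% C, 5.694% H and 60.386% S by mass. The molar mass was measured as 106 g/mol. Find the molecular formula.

C3H6S2

Assume 100 g: 33.92 g C, 5.694 g H, 60.386 g S.
n(C) = 33.92/12.01 = 2.824, n(H) = 5.694/1.008 = 5.649, n(S) = 60.386/32.07 = 1.883
Smallest is S at 1.883 mol; normalising gives C 1.500, H 3.000, S 1.000
Multiply by 2: C 3.00, H 6.00, S 2.00 → C3H6S2
Empirical-formula mass = 106.22 g/mol
n = 106 / 106.22 = 1.00 ≈ 1
Molecular formula = empirical formula = C3H6S2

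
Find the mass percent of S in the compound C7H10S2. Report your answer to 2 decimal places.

Molar mass = 7(12.01) + 10(1.008) + 2(32.07) = 158.290 g/mol
Mass of S per mole = 2 × 32.07 = 64.140 g
% S = 64.140 / 158.290 × 100 = 40.52%

40.52%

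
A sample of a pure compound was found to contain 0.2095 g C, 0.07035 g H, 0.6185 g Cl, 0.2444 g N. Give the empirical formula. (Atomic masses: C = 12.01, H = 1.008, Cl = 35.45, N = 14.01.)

Moles — C: 0.2095 / 12.01 = 0.01744 mol; H: 0.07035 / 1.008 = 0.06979 mol; Cl: 0.6185 / 35.45 = 0.01745 mol; N: 0.2444 / 14.01 = 0.01744 mol
Smallest is C at 0.01744 mol; normalising gives C 1.000, H 4.001, Cl 1.000, N 1.000
→ CH4ClN

CH4ClN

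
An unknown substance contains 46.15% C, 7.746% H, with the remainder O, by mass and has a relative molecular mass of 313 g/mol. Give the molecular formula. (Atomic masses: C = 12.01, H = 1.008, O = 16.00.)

C12H24O9

Assume 100 g: 46.15 g C, 7.746 g H, 46.104 g O.
Moles — C: 46.15 / 12.01 = 3.843 mol; H: 7.746 / 1.008 = 7.685 mol; O: 46.104 / 16.00 = 2.881 mol
Ratios (÷ 2.881): C 1.334, H 2.667, O 1.000
×3: C 4.00, H 8.00, O 3.00 → C4H8O3
Empirical-formula mass = 104.10 g/mol
n = 313 / 104.10 = 3.01 ≈ 3
Molecular formula = (C4H8O3)×3 = C12H24O9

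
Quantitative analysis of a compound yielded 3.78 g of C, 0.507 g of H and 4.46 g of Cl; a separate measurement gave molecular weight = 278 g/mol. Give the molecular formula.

n(C) = 3.78/12.01 = 0.3147, n(H) = 0.507/1.008 = 0.503, n(Cl) = 4.46/35.45 = 0.1258
Ratios (÷ 0.1258): C 2.502, H 3.998, Cl 1.000
×2: C 5.00, H 8.00, Cl 2.00 → C5H8Cl2
Empirical-formula mass = 139.01 g/mol
n = 278 / 139.01 = 2.00 ≈ 2
Molecular formula = (C5H8Cl2)×2 = C10H16Cl4

C10H16Cl4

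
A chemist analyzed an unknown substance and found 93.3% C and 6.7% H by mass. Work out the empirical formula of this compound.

C7H6

Assume 100 g: 93.3 g C, 6.7 g H.
n(C) = 93.3/12.01 = 7.769, n(H) = 6.7/1.008 = 6.647
Ratios (÷ 6.647): C 1.169, H 1.000
×6: C 7.01, H 6.00 → C7H6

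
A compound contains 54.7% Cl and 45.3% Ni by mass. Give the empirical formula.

Assume 100 g: 54.7 g Cl, 45.3 g Ni.
Moles — Cl: 54.7 / 35.45 = 1.543 mol; Ni: 45.3 / 58.69 = 0.7719 mol
Ratios (÷ 0.7719): Cl 1.999, Ni 1.000
≈ 2:1 → Cl2Ni

Cl2Ni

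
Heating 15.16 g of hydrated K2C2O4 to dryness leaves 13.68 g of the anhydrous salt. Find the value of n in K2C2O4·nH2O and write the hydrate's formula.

Mass of water lost = 15.16 − 13.68 = 1.48 g → 1.48 / 18.02 = 0.08213 mol H2O
Molar mass of K2C2O4 = 166.22 g/mol → mol K2C2O4 = 13.68 / 166.22 = 0.0823
n = 0.08213 / 0.0823 = 1.00 ≈ 1 → K2C2O4·H2O

K2C2O4·H2O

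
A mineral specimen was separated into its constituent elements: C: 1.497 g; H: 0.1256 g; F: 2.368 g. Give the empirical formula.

C: 1.497 g ÷ 12.01 g/mol = 0.1246 mol
H: 0.1256 g ÷ 1.008 g/mol = 0.1246 mol
F: 2.368 g ÷ 19.00 g/mol = 0.1246 mol
Ratios (÷ 0.1246): C 1.000, H 1.000, F 1.000
≈ 1:1:1 → CHF

CHF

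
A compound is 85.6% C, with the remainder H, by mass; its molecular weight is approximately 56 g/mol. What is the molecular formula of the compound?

Assume 100 g: 85.6 g C, 14.4 g H.
Moles — C: 85.6 / 12.01 = 7.127 mol; H: 14.4 / 1.008 = 14.29 mol
Divide by the smallest (7.127 mol C): C 1.000, H 2.004
≈ 1:2 → CH2
Empirical-formula mass = 14.03 g/mol
n = 56 / 14.03 = 3.99 ≈ 4
Molecular formula = (CH2)×4 = C4H8

C4H8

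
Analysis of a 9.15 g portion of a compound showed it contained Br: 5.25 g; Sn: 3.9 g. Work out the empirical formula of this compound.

Br: 5.25 g ÷ 79.90 g/mol = 0.06571 mol
Sn: 3.9 g ÷ 118.71 g/mol = 0.03285 mol
Divide by the smallest (0.03285 mol Sn): Br 2.000, Sn 1.000
Ratio ≈ 2:1, so the empirical formula is Br2Sn

Br2Sn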